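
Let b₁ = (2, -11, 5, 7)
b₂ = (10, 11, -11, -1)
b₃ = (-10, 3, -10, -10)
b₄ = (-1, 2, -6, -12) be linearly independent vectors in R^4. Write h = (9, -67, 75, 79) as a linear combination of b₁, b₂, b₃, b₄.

Since b₁, b₂, b₃, b₄ are independent, the coefficients expressing h are uniquely determined by a linear system.
Back-substitution yields (c₁, …, c₄) = (3, -2, -2, -3).

h = 3b₁ - 2b₂ - 2b₃ - 3b₄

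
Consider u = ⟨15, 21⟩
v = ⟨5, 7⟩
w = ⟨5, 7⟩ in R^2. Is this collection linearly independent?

There are 3 vectors in a 2-dimensional space, so they cannot be linearly independent.

linearly dependent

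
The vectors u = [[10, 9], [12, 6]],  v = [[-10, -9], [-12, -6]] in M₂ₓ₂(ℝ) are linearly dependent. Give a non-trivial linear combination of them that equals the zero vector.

u + v = 0

Write each element as a vector in ℝ⁴ using {E₁₁, E₁₂, E₂₁, E₂₂}.
Set up α₁u + α₂v = 0 and solve the homogeneous system.
One solution (up to scaling) is (1, 1).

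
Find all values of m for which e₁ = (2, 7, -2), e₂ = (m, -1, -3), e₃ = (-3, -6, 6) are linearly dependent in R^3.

The vectors are dependent exactly when the determinant of the matrix with rows e₁, e₂, e₃ vanishes.
Expanding, det = 21 - 30*m.
Setting this to zero gives m = 7/10.

m = 7/10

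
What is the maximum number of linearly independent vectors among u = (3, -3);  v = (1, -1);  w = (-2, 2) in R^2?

Put the 2×3 matrix [u|v|w] into echelon form.
Reduction leaves 1 leading entry, giving rank 1.
(With 3 elements in a 2-dimensional space the rank is at most 2.)

1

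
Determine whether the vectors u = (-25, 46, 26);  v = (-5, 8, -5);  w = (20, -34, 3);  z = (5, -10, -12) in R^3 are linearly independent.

linearly dependent

There are 4 vectors in a 3-dimensional space, so they cannot be linearly independent.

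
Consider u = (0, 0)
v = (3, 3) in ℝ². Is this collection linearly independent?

One of the vectors is the zero vector, so the set is linearly dependent.

linearly dependent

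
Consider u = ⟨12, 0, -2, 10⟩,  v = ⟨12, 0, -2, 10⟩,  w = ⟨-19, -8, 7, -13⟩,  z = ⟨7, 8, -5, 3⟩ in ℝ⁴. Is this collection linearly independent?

linearly dependent

Place the vectors as rows of a 4×4 matrix and reduce to echelon form.
The reduction yields 2 nonzero rows, so the rank is 2.
Since rank 2 < 4, the set is linearly dependent.
Indeed u - v = 0.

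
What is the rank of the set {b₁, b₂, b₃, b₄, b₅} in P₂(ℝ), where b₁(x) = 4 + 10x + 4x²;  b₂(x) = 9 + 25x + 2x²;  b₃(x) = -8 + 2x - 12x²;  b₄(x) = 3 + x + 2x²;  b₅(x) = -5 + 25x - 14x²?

rank 3

Pass to coordinate vectors with respect to the basis {1, x, x²}.
Put the 3×5 matrix [b₁|b₂|b₃|b₄|b₅] into echelon form.
The echelon form has 3 nonzero rows, so the rank is 3.
(With 5 elements in a 3-dimensional space the rank is at most 3.)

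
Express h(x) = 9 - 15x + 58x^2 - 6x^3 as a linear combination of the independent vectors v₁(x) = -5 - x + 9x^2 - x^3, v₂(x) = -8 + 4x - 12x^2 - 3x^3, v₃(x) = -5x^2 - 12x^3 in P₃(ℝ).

h = 3v₁ - 3v₂ + v₃

Identify each element with its coordinate vector in ℝ⁴ via {1, x, …, x^3}.
Since v₁, v₂, v₃ are independent, the coefficients expressing h are uniquely determined by a linear system.
The system has the unique solution (a₁, a₂, a₃) = (3, -3, 1).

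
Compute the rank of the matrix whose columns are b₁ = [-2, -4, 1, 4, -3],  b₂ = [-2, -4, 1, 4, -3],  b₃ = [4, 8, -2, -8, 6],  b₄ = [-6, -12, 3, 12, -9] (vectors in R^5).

Row-reduce the 4×5 matrix with these as rows.
Reduction leaves 1 leading entry, giving rank 1.

1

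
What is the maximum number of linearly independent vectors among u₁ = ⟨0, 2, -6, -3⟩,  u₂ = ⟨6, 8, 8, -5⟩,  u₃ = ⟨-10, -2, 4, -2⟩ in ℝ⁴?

3

Form the matrix with u₁, u₂, u₃ as columns and reduce.
Reduction leaves 3 leading entries, giving rank 3.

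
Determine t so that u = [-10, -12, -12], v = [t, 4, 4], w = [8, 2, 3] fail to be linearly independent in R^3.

Dependence holds iff the 3×3 matrix [u v w] is singular.
Expanding, det = 12*t - 40.
Solving 12*t - 40 = 0 yields t = 10/3.

t = 10/3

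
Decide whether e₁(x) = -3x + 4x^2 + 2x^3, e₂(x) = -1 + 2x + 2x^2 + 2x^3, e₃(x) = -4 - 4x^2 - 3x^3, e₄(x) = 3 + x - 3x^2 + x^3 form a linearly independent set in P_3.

linearly independent

Take coordinates with respect to the standard basis {1, x, …, x^3}.
The matrix [e₁|e₂|e₃|e₄] has determinant 189.
A nonzero determinant means the columns are linearly independent.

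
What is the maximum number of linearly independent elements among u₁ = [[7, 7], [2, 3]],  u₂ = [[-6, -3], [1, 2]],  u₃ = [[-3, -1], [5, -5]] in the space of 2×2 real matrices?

3

Represent each element by its coordinate vector in ℝ⁴.
Row-reduce the 3×4 matrix with these as rows.
The echelon form has 3 nonzero rows, so the rank is 3.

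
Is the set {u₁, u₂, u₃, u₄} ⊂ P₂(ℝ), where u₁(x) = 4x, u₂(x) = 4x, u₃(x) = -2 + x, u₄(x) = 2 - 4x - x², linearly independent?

linearly dependent

Write each element as a coordinate vector in ℝ³ using {1, x, x²}.
There are 4 vectors in a 3-dimensional space, so they cannot be linearly independent.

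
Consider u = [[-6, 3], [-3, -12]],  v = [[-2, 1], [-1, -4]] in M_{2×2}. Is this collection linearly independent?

Take coordinates with respect to the standard basis {E₁₁, E₁₂, E₂₁, E₂₂}.
Place the vectors as rows of a 2×4 matrix and reduce to echelon form.
The reduction yields 1 nonzero row, so the rank is 1.
Since rank 1 < 2, the set is linearly dependent.

linearly dependent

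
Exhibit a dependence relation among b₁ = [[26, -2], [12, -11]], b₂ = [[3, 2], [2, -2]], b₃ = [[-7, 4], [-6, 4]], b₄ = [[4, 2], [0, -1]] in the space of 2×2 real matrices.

b₁ + 2b₃ - 3b₄ = 0

Pass to coordinate vectors relative to the basis {E₁₁, E₁₂, E₂₁, E₂₂}.
Solve the homogeneous system with b₁, b₂, b₃, b₄ as columns by row-reducing the coefficient matrix.
A generator of the null space is (1, 0, 2, -3).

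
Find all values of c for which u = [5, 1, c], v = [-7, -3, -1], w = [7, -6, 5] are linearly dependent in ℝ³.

c = 11/9

Dependence holds iff the 3×3 matrix [u v w] is singular.
Cofactor expansion gives det = 63*c - 77.
Solving 63*c - 77 = 0 yields c = 11/9.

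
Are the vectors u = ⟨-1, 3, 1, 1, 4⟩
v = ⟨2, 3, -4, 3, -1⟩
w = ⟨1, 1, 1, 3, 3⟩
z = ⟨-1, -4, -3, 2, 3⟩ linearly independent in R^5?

Place the vectors as rows of a 4×5 matrix and reduce to echelon form.
The reduction yields 4 nonzero rows, so the rank is 4.
Since rank = 4 (the number of vectors), the set is linearly independent.

linearly independent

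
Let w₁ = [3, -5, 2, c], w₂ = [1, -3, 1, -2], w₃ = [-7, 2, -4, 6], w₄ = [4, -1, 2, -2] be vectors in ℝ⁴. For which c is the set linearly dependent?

c = -12/5

Dependence holds iff the 4×4 matrix [w₁ w₂ w₃ w₄] is singular.
Cofactor expansion gives det = -5*c - 12.
Setting this to zero gives c = -12/5.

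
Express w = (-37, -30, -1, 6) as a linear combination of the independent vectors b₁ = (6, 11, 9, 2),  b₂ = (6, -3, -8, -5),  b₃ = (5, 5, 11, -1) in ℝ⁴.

w = -4b₁ - 3b₂ + b₃

Set up the augmented matrix [b₁ | b₂ | b₃ | w] and row-reduce.
Row-reducing the augmented matrix gives the unique coefficients (α₁, α₂, α₃) = (-4, -3, 1).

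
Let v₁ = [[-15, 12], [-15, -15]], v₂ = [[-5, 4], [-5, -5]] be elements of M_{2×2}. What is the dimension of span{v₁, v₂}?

1

Pass to coordinate vectors with respect to the basis {E₁₁, E₁₂, E₂₁, E₂₂}.
Row-reduce the 2×4 matrix with these as rows.
There is 1 pivot column, so rank = 1.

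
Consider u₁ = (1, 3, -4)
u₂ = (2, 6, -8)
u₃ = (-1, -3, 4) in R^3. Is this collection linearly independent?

linearly dependent

The matrix [u₁|u₂|u₃] has determinant 0.
A zero determinant means the columns are linearly dependent.
Indeed 2u₁ - u₂ = 0.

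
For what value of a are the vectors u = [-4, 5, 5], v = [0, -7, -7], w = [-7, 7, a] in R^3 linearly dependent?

Dependence holds iff the 3×3 matrix [u v w] is singular.
The determinant works out to 28*a - 196.
This vanishes exactly when a = 7.

a = 7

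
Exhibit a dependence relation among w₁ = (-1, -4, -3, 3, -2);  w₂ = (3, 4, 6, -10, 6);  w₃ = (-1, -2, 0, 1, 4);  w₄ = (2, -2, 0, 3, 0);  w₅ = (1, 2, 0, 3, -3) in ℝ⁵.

Write the vectors as columns of a matrix and find a nonzero vector in its null space.
One solution (up to scaling) is (2, 1, 1, -1, 2).

2w₁ + w₂ + w₃ - w₄ + 2w₅ = 0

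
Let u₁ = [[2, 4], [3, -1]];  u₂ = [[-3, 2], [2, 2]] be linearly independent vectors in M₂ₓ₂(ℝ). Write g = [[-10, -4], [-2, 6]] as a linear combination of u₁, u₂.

Work in coordinates with respect to the standard basis {E₁₁, E₁₂, E₂₁, E₂₂}.
Set up the augmented matrix [u₁ | u₂ | g] and row-reduce.
Row-reducing the augmented matrix gives the unique coefficients (a₁, a₂) = (-2, 2).

g = -2u₁ + 2u₂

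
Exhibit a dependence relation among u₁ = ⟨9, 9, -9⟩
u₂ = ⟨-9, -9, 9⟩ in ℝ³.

u₁ + u₂ = 0

Set up α₁u₁ + α₂u₂ = 0 and solve the homogeneous system.
A generator of the null space is (1, 1).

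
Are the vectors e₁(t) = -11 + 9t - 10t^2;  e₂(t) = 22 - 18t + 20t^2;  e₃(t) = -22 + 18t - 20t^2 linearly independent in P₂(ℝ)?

linearly dependent

Take coordinates with respect to the standard basis {1, t, t^2}.
One vector is a scalar multiple of another, so the set is dependent.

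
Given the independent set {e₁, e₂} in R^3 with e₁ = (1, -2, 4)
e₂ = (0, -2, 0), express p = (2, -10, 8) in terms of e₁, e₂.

p = 2e₁ + 3e₂

Solve the system with e₁, e₂ as columns and p as the right-hand side.
Back-substitution yields (c₁, c₂) = (2, 3).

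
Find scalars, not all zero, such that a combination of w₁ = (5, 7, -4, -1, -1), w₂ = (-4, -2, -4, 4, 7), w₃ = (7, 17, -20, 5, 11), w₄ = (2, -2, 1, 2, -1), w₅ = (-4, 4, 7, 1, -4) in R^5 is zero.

Set up α₁w₁ + … + α₅w₅ = 0 and solve the homogeneous system.
One solution (up to scaling) is (3, 2, -1, 0, 0).

3w₁ + 2w₂ - w₃ = 0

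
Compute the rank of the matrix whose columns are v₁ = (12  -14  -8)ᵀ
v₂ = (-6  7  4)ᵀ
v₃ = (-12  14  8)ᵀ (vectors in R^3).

Row-reduce the 3×3 matrix with these as rows.
Exactly 1 pivot survives; hence the rank is 1.

1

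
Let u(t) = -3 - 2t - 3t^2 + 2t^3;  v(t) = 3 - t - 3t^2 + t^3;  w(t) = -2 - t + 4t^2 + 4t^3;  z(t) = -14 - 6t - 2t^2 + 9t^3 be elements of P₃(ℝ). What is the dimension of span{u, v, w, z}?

3

Represent each element by its coordinate vector in ℝ⁴.
Put the 4×4 matrix [u|v|w|z] into echelon form.
Reduction leaves 3 leading entries, giving rank 3.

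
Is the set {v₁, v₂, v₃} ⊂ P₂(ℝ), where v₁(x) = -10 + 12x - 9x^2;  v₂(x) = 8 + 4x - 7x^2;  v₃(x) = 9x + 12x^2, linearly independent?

Take coordinates with respect to the standard basis {1, x, x^2}.
The matrix [v₁|v₂|v₃] has determinant -2910.
A nonzero determinant means the columns are linearly independent.

linearly independent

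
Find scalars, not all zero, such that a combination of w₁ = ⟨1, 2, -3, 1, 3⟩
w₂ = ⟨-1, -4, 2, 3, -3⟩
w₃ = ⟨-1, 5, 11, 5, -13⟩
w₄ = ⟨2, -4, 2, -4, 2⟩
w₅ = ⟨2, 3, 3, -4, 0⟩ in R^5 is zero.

Set up α₁w₁ + … + α₅w₅ = 0 and solve the homogeneous system.
The free variable yields coefficients (0, 3, -1, -2, 3) (any nonzero multiple also works).

3w₂ - w₃ - 2w₄ + 3w₅ = 0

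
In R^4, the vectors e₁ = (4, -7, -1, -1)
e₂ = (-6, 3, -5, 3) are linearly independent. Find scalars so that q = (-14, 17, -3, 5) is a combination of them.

Set up the augmented matrix [e₁ | e₂ | q] and row-reduce.
Back-substitution yields (α₁, α₂) = (-2, 1).

q = -2e₁ + e₂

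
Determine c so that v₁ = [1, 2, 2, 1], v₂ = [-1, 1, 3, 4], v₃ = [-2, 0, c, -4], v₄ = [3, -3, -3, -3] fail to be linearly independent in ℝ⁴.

The vectors are dependent exactly when the determinant of the matrix with rows v₁, v₂, v₃, v₄ vanishes.
Expanding, det = 27*c + 84.
Setting this to zero gives c = -28/9.

c = -28/9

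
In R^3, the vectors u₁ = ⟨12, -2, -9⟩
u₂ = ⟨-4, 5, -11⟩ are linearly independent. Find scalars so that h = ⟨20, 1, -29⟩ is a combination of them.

h = 2u₁ + u₂

Write h = α₁u₁ + α₂u₂ and equate components.
Row-reducing the augmented matrix gives the unique coefficients (α₁, α₂) = (2, 1).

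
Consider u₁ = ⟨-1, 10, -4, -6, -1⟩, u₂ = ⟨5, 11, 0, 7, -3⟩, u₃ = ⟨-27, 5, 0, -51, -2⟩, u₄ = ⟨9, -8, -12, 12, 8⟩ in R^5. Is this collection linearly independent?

Row-reduce the matrix whose columns are u₁, u₂, u₃, u₄.
The reduction yields 3 nonzero rows, so the rank is 3.
Since rank 3 < 4, the set is linearly dependent.
Indeed 3u₁ - 3u₂ - u₃ - u₄ = 0.

linearly dependent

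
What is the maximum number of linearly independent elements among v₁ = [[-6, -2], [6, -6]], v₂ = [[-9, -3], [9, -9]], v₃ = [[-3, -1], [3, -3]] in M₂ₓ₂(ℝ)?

Pass to coordinate vectors with respect to the basis {E₁₁, E₁₂, E₂₁, E₂₂}.
Put the 4×3 matrix [v₁|v₂|v₃] into echelon form.
The echelon form has 1 nonzero row, so the rank is 1.

1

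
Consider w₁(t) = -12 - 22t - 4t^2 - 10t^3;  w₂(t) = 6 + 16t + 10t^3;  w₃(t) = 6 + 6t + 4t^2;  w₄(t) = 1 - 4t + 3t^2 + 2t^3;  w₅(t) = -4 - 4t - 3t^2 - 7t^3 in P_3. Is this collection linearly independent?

linearly dependent

Write each element as a coordinate vector in ℝ⁴ using {1, t, …, t^3}.
There are 5 vectors in a 4-dimensional space, so they cannot be linearly independent.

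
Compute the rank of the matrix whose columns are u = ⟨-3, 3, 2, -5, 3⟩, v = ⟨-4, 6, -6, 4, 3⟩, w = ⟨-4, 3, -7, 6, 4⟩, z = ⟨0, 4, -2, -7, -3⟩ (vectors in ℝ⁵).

Put the 5×4 matrix [u|v|w|z] into echelon form.
There are 4 pivot columns, so rank = 4.

4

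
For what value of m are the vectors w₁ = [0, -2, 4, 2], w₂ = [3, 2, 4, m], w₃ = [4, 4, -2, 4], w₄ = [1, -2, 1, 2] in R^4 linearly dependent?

The set is linearly dependent precisely when det[w₁; w₂; w₃; w₄] = 0.
Expanding, det = 200 - 36*m.
Setting this to zero gives m = 50/9.

m = 50/9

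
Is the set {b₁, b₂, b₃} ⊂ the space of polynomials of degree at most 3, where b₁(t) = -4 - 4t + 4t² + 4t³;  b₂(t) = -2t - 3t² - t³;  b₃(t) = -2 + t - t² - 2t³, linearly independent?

Take coordinates with respect to the standard basis {1, t, …, t³}.
Place the vectors as rows of a 3×4 matrix and reduce to echelon form.
The reduction yields 3 nonzero rows, so the rank is 3.
Since rank = 3 (the number of vectors), the set is linearly independent.

linearly independent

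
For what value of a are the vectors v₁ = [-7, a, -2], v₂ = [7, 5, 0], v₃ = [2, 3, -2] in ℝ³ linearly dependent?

a = -24/7

The set is linearly dependent precisely when det[v₁; v₂; v₃] = 0.
The determinant works out to 14*a + 48.
Setting this to zero gives a = -24/7.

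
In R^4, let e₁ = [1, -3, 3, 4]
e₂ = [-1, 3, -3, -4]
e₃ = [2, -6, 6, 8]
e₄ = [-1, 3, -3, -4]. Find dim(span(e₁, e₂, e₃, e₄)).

Form the matrix with e₁, e₂, e₃, e₄ as columns and reduce.
Reduction leaves 1 leading entry, giving rank 1.

dim = 1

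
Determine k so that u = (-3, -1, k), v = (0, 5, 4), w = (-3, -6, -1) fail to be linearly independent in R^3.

k = 3

Place the vectors as rows of a 3×3 matrix; dependence ⇔ determinant zero.
The determinant works out to 15*k - 45.
This vanishes exactly when k = 3.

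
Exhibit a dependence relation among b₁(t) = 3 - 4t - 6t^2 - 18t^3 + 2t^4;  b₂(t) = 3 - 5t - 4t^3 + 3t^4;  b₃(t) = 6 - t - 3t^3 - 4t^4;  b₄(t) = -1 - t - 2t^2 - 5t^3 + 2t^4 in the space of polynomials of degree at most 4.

b₁ - b₃ - 3b₄ = 0

Write each element as a vector in ℝ⁵ using {1, t, …, t^4}.
Solve the homogeneous system with b₁, b₂, b₃, b₄ as columns by row-reducing the coefficient matrix.
A generator of the null space is (1, 0, -1, -3).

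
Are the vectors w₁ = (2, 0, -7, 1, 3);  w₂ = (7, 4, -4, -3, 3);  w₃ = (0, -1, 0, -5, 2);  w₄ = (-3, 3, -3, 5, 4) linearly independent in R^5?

linearly independent

Place the vectors as rows of a 4×5 matrix and reduce to echelon form.
The reduction yields 4 nonzero rows, so the rank is 4.
Since rank = 4 (the number of vectors), the set is linearly independent.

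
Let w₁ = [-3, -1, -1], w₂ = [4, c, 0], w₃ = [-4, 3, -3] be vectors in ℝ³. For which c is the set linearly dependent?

Place the vectors as rows of a 3×3 matrix; dependence ⇔ determinant zero.
Cofactor expansion gives det = 5*c - 24.
Solving 5*c - 24 = 0 yields c = 24/5.

c = 24/5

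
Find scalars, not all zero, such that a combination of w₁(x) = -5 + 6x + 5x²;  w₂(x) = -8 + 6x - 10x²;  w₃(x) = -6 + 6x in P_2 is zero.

Pass to coordinate vectors relative to the basis {1, x, x²}.
Set up α₁w₁ + … + α₃w₃ = 0 and solve the homogeneous system.
A generator of the null space is (2, 1, -3).

2w₁ + w₂ - 3w₃ = 0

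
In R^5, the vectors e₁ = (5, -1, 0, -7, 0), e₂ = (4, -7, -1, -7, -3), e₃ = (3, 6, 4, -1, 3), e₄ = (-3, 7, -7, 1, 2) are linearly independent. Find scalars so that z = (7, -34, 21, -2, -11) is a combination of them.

z = e₁ - e₂ - 2e₃ - 4e₄

Since e₁, e₂, e₃, e₄ are independent, the coefficients expressing z are uniquely determined by a linear system.
Back-substitution yields (a₁, …, a₄) = (1, -1, -2, -4).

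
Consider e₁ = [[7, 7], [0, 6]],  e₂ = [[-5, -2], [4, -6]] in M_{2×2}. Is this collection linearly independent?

linearly independent

Take coordinates with respect to the standard basis {E₁₁, E₁₂, E₂₁, E₂₂}.
Place the vectors as rows of a 2×4 matrix and reduce to echelon form.
The reduction yields 2 nonzero rows, so the rank is 2.
Since rank = 2 (the number of vectors), the set is linearly independent.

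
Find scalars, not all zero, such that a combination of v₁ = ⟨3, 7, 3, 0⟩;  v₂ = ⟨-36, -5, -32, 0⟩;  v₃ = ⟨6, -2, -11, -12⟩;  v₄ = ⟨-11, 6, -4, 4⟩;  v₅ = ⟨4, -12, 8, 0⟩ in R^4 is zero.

3v₁ + v₂ - v₃ - 3v₄ = 0

Set up α₁v₁ + … + α₅v₅ = 0 and solve the homogeneous system.
The free variable yields coefficients (3, 1, -1, -3, 0) (any nonzero multiple also works).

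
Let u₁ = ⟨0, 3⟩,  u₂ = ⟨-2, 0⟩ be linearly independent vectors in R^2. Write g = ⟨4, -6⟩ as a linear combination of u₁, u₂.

Set up the augmented matrix [u₁ | u₂ | g] and row-reduce.
Back-substitution yields (c₁, c₂) = (-2, -2).

g = -2u₁ - 2u₂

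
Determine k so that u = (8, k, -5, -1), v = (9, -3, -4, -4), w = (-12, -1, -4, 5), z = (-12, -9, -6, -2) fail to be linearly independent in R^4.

Dependence holds iff the 4×4 matrix [u v w z] is singular.
The determinant works out to -582*k - 485.
Solving -582*k - 485 = 0 yields k = -5/6.

k = -5/6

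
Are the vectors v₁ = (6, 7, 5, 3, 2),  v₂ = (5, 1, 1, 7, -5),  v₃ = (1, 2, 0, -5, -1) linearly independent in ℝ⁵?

linearly independent

Row-reduce the matrix whose columns are v₁, v₂, v₃.
The reduction yields 3 nonzero rows, so the rank is 3.
Since rank = 3 (the number of vectors), the set is linearly independent.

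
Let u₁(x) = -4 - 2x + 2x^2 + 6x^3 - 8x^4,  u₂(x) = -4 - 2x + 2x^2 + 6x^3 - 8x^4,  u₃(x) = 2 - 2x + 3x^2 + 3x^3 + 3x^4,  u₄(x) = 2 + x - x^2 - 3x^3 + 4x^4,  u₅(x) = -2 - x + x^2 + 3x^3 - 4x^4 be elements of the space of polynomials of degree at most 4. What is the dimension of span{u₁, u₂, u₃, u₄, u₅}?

Pass to coordinate vectors with respect to the basis {1, x, …, x^4}.
Form the matrix with u₁, u₂, u₃, u₄, u₅ as columns and reduce.
Exactly 2 pivots survive; hence the rank is 2.

2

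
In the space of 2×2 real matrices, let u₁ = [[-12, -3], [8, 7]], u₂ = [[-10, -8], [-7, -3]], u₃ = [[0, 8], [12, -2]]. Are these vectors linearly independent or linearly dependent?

linearly independent

Take coordinates with respect to the standard basis {E₁₁, E₁₂, E₂₁, E₂₂}.
Row-reduce the matrix whose columns are u₁, u₂, u₃.
The reduction yields 3 nonzero rows, so the rank is 3.
Since rank = 3 (the number of vectors), the set is linearly independent.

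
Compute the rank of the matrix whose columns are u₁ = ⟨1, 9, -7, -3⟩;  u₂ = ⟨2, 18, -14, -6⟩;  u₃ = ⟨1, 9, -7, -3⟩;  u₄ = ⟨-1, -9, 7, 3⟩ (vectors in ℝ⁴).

rank 1

Put the 4×4 matrix [u₁|u₂|u₃|u₄] into echelon form.
The echelon form has 1 nonzero row, so the rank is 1.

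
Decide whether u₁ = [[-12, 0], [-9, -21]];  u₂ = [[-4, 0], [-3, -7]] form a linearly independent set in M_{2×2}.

linearly dependent

Write each element as a coordinate vector in ℝ⁴ using {E₁₁, E₁₂, E₂₁, E₂₂}.
Place the vectors as rows of a 2×4 matrix and reduce to echelon form.
The reduction yields 1 nonzero row, so the rank is 1.
Since rank 1 < 2, the set is linearly dependent.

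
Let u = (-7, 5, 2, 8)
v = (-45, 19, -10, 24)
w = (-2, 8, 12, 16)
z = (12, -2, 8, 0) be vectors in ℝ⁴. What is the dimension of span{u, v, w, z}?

Apply Gaussian elimination to the matrix whose rows are u, v, w, z.
There are 2 pivot columns, so rank = 2.

2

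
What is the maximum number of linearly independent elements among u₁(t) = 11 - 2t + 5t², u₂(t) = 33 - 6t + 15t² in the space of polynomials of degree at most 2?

Use coordinates relative to {1, t, t²}.
Apply Gaussian elimination to the matrix whose rows are u₁, u₂.
Reduction leaves 1 leading entry, giving rank 1.

1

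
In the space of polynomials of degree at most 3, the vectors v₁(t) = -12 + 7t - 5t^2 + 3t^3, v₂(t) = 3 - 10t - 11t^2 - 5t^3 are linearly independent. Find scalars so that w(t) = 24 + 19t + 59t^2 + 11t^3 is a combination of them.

Take coordinate vectors relative to {1, t, …, t^3}.
Solve the system with v₁, v₂ as columns and w as the right-hand side.
The system has the unique solution (a₁, a₂) = (-3, -4).

w = -3v₁ - 4v₂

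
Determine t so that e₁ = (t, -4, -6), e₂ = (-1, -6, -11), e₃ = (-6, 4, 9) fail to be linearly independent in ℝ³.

The vectors are dependent exactly when the determinant of the matrix with rows e₁, e₂, e₃ vanishes.
Expanding, det = -10*t - 60.
Setting this to zero gives t = -6.

t = -6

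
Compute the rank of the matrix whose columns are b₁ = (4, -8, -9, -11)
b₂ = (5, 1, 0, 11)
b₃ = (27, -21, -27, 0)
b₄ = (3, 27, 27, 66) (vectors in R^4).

Apply Gaussian elimination to the matrix whose rows are b₁, b₂, b₃, b₄.
The echelon form has 2 nonzero rows, so the rank is 2.

2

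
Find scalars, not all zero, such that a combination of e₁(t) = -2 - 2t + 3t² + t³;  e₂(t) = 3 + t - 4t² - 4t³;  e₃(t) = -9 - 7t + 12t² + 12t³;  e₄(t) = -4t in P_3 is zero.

Pass to coordinate vectors relative to the basis {1, t, …, t³}.
Set up α₁e₁ + … + α₄e₄ = 0 and solve the homogeneous system.
A generator of the null space is (0, 3, 1, -1).

3e₂ + e₃ - e₄ = 0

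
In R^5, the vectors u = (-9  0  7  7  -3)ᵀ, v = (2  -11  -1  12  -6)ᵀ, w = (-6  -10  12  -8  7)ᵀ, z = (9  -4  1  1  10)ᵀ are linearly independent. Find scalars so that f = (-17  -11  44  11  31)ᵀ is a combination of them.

f = 4u - v + w + 3z

Write f = c₁u + … + c₄z and equate components.
The system has the unique solution (c₁, …, c₄) = (4, -1, 1, 3).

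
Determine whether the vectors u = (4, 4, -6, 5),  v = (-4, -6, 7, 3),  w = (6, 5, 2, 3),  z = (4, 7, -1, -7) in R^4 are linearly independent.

The matrix [u|v|w|z] has determinant -442.
A nonzero determinant means the columns are linearly independent.

linearly independent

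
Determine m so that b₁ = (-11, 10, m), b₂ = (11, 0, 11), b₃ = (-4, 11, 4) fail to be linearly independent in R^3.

m = -41/11

Dependence holds iff the 3×3 matrix [b₁ b₂ b₃] is singular.
Expanding, det = 121*m + 451.
Solving 121*m + 451 = 0 yields m = -41/11.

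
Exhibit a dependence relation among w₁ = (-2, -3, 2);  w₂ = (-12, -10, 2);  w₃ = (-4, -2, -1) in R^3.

Write the vectors as columns of a matrix and find a nonzero vector in its null space.
A generator of the null space is (2, -1, 2).

2w₁ - w₂ + 2w₃ = 0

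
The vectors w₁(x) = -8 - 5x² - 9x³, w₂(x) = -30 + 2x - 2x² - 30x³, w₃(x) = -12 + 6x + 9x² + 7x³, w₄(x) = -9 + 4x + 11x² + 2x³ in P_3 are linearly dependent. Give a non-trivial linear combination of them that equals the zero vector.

Take coordinates with respect to {1, x, …, x³}.
Set up α₁w₁ + … + α₄w₄ = 0 and solve the homogeneous system.
The free variable yields coefficients (3, -1, -1, 2) (any nonzero multiple also works).

3w₁ - w₂ - w₃ + 2w₄ = 0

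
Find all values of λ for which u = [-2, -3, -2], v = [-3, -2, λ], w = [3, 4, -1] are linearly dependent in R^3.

λ = 17

The vectors are dependent exactly when the determinant of the matrix with rows u, v, w vanishes.
Cofactor expansion gives det = 17 - λ.
This vanishes exactly when λ = 17.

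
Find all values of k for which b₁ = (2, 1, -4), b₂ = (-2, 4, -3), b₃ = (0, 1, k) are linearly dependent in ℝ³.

The vectors are dependent exactly when the determinant of the matrix with rows b₁, b₂, b₃ vanishes.
Cofactor expansion gives det = 10*k + 14.
This vanishes exactly when k = -7/5.

k = -7/5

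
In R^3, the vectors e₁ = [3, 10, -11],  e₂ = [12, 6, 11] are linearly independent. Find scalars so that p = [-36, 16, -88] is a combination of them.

Set up the augmented matrix [e₁ | e₂ | p] and row-reduce.
The system has the unique solution (a₁, a₂) = (4, -4).

p = 4e₁ - 4e₂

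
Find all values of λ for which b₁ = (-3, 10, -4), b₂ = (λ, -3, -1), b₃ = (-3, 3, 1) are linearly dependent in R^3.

λ = 3

Dependence holds iff the 3×3 matrix [b₁ b₂ b₃] is singular.
The determinant works out to 66 - 22*λ.
Solving 66 - 22*λ = 0 yields λ = 3.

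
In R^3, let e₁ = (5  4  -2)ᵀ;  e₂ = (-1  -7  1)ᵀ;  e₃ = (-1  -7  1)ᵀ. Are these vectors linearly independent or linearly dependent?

linearly dependent

Two of the vectors are equal, giving an immediate dependence.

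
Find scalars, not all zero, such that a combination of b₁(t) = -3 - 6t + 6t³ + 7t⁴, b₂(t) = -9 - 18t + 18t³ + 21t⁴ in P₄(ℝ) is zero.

3b₁ - b₂ = 0

Pass to coordinate vectors relative to the basis {1, t, …, t⁴}.
Row-reduce the matrix with b₁, b₂ as columns; the null space gives the coefficients.
A generator of the null space is (3, -1).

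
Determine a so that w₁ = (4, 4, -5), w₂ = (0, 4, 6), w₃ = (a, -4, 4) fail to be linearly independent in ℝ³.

Dependence holds iff the 3×3 matrix [w₁ w₂ w₃] is singular.
Cofactor expansion gives det = 44*a + 160.
Setting this to zero gives a = -40/11.

a = -40/11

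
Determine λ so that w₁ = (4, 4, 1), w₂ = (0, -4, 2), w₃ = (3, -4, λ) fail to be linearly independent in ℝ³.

Dependence holds iff the 3×3 matrix [w₁ w₂ w₃] is singular.
The determinant works out to 68 - 16*λ.
Solving 68 - 16*λ = 0 yields λ = 17/4.

λ = 17/4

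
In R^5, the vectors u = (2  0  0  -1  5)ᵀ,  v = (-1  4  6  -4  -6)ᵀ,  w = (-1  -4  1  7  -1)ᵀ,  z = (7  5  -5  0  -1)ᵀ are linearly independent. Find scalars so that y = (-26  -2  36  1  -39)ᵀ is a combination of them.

Since u, v, w, z are independent, the coefficients expressing y are uniquely determined by a linear system.
Row-reducing the augmented matrix gives the unique coefficients (c₁, …, c₄) = (-3, 4, 2, -2).

y = -3u + 4v + 2w - 2z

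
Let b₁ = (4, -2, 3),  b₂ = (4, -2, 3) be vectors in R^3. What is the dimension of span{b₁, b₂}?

dim = 1

Put the 3×2 matrix [b₁|b₂] into echelon form.
Exactly 1 pivot survives; hence the rank is 1.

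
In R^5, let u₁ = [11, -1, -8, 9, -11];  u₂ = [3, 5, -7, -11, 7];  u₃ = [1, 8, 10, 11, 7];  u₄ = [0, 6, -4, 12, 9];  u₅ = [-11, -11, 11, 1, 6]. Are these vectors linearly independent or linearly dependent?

linearly independent

The matrix [u₁|u₂|u₃|u₄|u₅] has determinant 365322.
A nonzero determinant means the columns are linearly independent.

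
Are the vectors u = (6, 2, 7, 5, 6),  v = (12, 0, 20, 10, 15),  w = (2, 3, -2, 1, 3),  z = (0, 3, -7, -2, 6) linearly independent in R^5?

linearly dependent

Row-reduce the matrix whose columns are u, v, w, z.
The reduction yields 3 nonzero rows, so the rank is 3.
Since rank 3 < 4, the set is linearly dependent.
Indeed 3u - v - 3w + z = 0.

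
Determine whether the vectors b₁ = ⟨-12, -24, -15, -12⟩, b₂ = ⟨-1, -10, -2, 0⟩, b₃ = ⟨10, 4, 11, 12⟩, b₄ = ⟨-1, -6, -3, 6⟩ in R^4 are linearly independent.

Form the 4×4 matrix with these as columns; its determinant is 0.
A zero determinant means the columns are linearly dependent.
Indeed b₁ - 2b₂ + b₃ = 0.

linearly dependent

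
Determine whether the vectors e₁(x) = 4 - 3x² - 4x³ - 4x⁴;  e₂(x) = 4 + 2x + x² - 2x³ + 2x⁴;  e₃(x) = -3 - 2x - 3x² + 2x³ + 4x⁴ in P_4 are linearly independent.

linearly independent

Take coordinates with respect to the standard basis {1, x, …, x⁴}.
Row-reduce the matrix whose columns are e₁, e₂, e₃.
The reduction yields 3 nonzero rows, so the rank is 3.
Since rank = 3 (the number of vectors), the set is linearly independent.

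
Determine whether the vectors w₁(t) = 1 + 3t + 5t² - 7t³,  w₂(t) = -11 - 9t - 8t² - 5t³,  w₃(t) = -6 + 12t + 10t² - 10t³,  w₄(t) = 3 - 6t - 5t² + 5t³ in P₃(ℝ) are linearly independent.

Take coordinates with respect to the standard basis {1, t, …, t³}.
One vector is a scalar multiple of another, so the set is dependent.

linearly dependent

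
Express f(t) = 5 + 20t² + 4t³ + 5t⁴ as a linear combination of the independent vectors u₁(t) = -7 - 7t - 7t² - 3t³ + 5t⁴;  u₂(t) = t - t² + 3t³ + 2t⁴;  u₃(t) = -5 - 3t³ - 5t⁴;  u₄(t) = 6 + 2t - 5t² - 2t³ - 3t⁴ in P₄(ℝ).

f = -u₁ - 3u₂ - 2u₃ - 2u₄

Take coordinate vectors relative to {1, t, …, t⁴}.
Since u₁, u₂, u₃, u₄ are independent, the coefficients expressing f are uniquely determined by a linear system.
Back-substitution yields (c₁, …, c₄) = (-1, -3, -2, -2).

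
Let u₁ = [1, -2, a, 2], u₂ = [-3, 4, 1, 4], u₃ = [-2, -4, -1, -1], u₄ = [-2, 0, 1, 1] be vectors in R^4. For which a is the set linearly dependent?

The vectors are dependent exactly when the determinant of the matrix with rows u₁, u₂, u₃, u₄ vanishes.
Cofactor expansion gives det = -4*a - 76.
Solving -4*a - 76 = 0 yields a = -19.

a = -19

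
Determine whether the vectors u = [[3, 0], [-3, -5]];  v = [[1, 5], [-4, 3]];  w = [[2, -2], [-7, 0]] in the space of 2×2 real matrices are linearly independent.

linearly independent

Take coordinates with respect to the standard basis {E₁₁, E₁₂, E₂₁, E₂₂}.
Place the vectors as rows of a 3×4 matrix and reduce to echelon form.
The reduction yields 3 nonzero rows, so the rank is 3.
Since rank = 3 (the number of vectors), the set is linearly independent.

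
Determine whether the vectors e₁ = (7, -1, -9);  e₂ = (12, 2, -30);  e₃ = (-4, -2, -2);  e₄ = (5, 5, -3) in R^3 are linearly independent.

There are 4 vectors in a 3-dimensional space, so they cannot be linearly independent.

linearly dependent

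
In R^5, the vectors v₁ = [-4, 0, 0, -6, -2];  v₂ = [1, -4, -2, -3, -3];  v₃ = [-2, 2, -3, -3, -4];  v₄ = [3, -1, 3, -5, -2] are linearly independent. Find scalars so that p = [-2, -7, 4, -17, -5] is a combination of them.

Set up the augmented matrix [v₁ | v₂ | v₃ | v₄ | p] and row-reduce.
The system has the unique solution (α₁, …, α₄) = (2, 1, -1, 1).

p = 2v₁ + v₂ - v₃ + v₄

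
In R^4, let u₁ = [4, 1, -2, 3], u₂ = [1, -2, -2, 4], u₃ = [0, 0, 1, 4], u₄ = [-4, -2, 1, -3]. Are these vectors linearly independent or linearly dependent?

linearly independent

Row-reduce the matrix whose columns are u₁, u₂, u₃, u₄.
The reduction yields 4 nonzero rows, so the rank is 4.
Since rank = 4 (the number of vectors), the set is linearly independent.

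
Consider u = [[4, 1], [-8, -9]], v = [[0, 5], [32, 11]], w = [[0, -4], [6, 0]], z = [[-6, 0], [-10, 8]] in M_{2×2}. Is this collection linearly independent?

Write each element as a coordinate vector in ℝ⁴ using {E₁₁, E₁₂, E₂₁, E₂₂}.
Place the vectors as rows of a 4×4 matrix and reduce to echelon form.
The reduction yields 3 nonzero rows, so the rank is 3.
Since rank 3 < 4, the set is linearly dependent.

linearly dependent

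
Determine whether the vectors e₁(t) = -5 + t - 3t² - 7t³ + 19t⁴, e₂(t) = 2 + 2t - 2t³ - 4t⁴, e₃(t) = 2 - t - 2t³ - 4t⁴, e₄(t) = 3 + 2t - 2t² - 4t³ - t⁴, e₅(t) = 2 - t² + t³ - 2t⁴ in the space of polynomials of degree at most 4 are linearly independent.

Write each element as a coordinate vector in ℝ⁵ using {1, t, …, t⁴}.
Form the 5×5 matrix with these as columns; its determinant is 0.
A zero determinant means the columns are linearly dependent.

linearly dependent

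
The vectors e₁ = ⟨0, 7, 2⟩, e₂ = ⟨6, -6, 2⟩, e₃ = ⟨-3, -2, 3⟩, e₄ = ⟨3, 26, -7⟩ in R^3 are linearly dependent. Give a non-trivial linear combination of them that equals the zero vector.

Set up α₁e₁ + … + α₄e₄ = 0 and solve the homogeneous system.
The free variable yields coefficients (2, -1, -3, -1) (any nonzero multiple also works).

2e₁ - e₂ - 3e₃ - e₄ = 0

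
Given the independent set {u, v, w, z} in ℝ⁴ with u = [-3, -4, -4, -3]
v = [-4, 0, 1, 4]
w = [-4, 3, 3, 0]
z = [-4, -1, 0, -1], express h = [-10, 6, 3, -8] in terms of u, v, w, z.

h = 2u - v + 4w - 2z

Solve the system with u, v, w, z as columns and h as the right-hand side.
Row-reducing the augmented matrix gives the unique coefficients (α₁, …, α₄) = (2, -1, 4, -2).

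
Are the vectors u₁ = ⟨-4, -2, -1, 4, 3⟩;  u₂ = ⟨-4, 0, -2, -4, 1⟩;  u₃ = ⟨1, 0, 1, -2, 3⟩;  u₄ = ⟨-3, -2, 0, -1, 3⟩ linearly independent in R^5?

linearly independent

Place the vectors as rows of a 4×5 matrix and reduce to echelon form.
The reduction yields 4 nonzero rows, so the rank is 4.
Since rank = 4 (the number of vectors), the set is linearly independent.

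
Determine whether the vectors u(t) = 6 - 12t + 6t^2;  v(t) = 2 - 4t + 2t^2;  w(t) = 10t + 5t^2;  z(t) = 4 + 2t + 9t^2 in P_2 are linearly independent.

Take coordinates with respect to the standard basis {1, t, t^2}.
There are 4 vectors in a 3-dimensional space, so they cannot be linearly independent.

linearly dependent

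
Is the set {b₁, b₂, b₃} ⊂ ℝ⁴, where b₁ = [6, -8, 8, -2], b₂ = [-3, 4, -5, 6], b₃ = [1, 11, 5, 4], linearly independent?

linearly independent

Place the vectors as rows of a 3×4 matrix and reduce to echelon form.
The reduction yields 3 nonzero rows, so the rank is 3.
Since rank = 3 (the number of vectors), the set is linearly independent.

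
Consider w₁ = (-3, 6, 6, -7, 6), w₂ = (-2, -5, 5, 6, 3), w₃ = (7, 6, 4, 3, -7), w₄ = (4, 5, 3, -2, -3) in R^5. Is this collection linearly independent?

linearly independent

Place the vectors as rows of a 4×5 matrix and reduce to echelon form.
The reduction yields 4 nonzero rows, so the rank is 4.
Since rank = 4 (the number of vectors), the set is linearly independent.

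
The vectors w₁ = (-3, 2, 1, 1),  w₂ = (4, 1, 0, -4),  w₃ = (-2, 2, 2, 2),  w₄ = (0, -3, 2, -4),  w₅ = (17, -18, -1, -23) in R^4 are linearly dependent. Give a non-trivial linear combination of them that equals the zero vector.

Row-reduce the matrix with w₁, w₂, w₃, w₄, w₅ as columns; the null space gives the coefficients.
A generator of the null space is (3, -1, 2, -3, 1).

3w₁ - w₂ + 2w₃ - 3w₄ + w₅ = 0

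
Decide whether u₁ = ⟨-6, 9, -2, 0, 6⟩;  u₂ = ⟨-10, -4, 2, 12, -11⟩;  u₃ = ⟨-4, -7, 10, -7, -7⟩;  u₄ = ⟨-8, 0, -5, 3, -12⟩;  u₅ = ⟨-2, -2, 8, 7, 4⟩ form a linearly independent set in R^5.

The matrix [u₁|u₂|u₃|u₄|u₅] has determinant 7278.
A nonzero determinant means the columns are linearly independent.

linearly independent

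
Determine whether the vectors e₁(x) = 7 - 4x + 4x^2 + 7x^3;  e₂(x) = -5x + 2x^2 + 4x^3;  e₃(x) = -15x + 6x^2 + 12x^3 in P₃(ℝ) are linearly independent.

linearly dependent

Take coordinates with respect to the standard basis {1, x, …, x^3}.
Row-reduce the matrix whose columns are e₁, e₂, e₃.
The reduction yields 2 nonzero rows, so the rank is 2.
Since rank 2 < 3, the set is linearly dependent.
Indeed 3e₂ - e₃ = 0.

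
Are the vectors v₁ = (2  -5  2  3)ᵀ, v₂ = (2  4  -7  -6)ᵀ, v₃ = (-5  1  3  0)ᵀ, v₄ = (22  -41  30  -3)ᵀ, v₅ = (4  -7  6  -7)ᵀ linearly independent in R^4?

linearly dependent

There are 5 vectors in a 4-dimensional space, so they cannot be linearly independent.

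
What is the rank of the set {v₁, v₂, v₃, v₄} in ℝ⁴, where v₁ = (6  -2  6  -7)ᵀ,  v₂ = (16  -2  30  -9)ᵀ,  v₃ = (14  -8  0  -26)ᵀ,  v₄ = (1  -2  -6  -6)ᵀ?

Put the 4×4 matrix [v₁|v₂|v₃|v₄] into echelon form.
Exactly 2 pivots survive; hence the rank is 2.

rank 2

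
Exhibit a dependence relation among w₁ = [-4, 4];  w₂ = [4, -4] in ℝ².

w₁ + w₂ = 0

Write the vectors as columns of a matrix and find a nonzero vector in its null space.
A generator of the null space is (1, 1).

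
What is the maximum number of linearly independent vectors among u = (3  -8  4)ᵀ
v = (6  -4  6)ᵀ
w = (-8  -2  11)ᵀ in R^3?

3

Row-reduce the 3×3 matrix with these as rows.
Exactly 3 pivots survive; hence the rank is 3.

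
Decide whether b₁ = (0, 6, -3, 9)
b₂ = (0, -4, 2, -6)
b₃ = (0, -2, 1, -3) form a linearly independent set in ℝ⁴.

linearly dependent

Row-reduce the matrix whose columns are b₁, b₂, b₃.
The reduction yields 1 nonzero row, so the rank is 1.
Since rank 1 < 3, the set is linearly dependent.
Indeed 2b₁ + 3b₂ = 0.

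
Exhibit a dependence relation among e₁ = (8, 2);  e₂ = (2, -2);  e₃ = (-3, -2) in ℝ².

e₁ - e₂ + 2e₃ = 0

Solve the homogeneous system with e₁, e₂, e₃ as columns by row-reducing the coefficient matrix.
One solution (up to scaling) is (1, -1, 2).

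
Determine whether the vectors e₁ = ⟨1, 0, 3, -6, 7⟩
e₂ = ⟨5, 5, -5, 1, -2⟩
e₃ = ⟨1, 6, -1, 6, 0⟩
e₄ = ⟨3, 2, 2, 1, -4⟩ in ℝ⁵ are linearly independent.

linearly independent

Row-reduce the matrix whose columns are e₁, e₂, e₃, e₄.
The reduction yields 4 nonzero rows, so the rank is 4.
Since rank = 4 (the number of vectors), the set is linearly independent.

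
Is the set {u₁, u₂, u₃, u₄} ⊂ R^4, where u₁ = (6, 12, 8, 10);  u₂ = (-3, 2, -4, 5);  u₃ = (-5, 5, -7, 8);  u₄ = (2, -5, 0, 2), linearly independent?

linearly independent

The matrix [u₁|u₂|u₃|u₄] has determinant -468.
A nonzero determinant means the columns are linearly independent.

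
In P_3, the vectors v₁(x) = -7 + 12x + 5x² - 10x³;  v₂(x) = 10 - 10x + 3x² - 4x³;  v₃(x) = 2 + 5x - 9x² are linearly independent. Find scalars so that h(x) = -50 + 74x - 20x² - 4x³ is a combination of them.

Work in coordinates with respect to the standard basis {1, x, …, x³}.
Solve the system with v₁, v₂, v₃ as columns and h as the right-hand side.
Back-substitution yields (a₁, a₂, a₃) = (2, -4, 2).

h = 2v₁ - 4v₂ + 2v₃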